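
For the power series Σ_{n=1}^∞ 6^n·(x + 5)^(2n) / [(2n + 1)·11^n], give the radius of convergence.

The ratio of consecutive coefficients is [(2n + 1)/(2(n+1) + 1)] · 6/11 → 6/11.
Since the exponent of (x + 5) increases by 2 each term, convergence requires |x + 5|² < 11/6, hence R = √66/6.

R = √66/6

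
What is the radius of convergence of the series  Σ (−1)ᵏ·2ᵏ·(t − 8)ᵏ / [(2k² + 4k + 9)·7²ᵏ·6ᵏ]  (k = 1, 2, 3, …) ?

By the ratio test, |a_{k+1}/a_k| = [(2k² + 4k + 9)/(2(k+1)² + 4(k+1) + 9)] · 2/(49·6) → 1/147.
The series converges when 1/147 · |t − 8| < 1, giving R = 147.

R = 147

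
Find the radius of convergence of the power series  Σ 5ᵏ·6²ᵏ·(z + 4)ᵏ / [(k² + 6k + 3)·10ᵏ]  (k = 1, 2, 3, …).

Apply the ratio test: |a_{k+1}| / |a_k| = [(k² + 6k + 3)/((k+1)² + 6(k+1) + 3)] · 5·36/10, which tends to 18 as k → ∞.
Thus R = 1/(18) = 1/18.

R = 1/18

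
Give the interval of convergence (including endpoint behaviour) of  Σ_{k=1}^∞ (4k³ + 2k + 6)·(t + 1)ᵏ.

(-2, 0)

Apply the ratio test: |a_{k+1}| / |a_k| = (4(k+1)³ + 2(k+1) + 6)/(4k³ + 2k + 6), which tends to 1 as k → ∞.
So the series converges when |t + 1| < 1 and diverges when |t + 1| > 1; R = 1.
At t = 0: the k-th term does not approach 0; divergence by the term test.
When t = -2, the terms do not tend to 0, so the series diverges.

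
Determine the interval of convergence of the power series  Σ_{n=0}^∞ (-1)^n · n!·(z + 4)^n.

{-4}

Ratio test: |a_{n+1}/a_n| = (n+1) → ∞ as n → ∞.
The ratio grows without bound, so the series diverges whenever (z + 4) ≠ 0; it converges only at z = -4. R = 0.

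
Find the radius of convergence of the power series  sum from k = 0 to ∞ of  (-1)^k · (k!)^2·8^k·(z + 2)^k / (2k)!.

By the ratio test, |a_{k+1}/a_k| = (k+1)²/[(2k+1)·(2k+2)] · 8 → 2.
Hence the series converges for |z + 2| < 1/(2) = 1/2, so the radius of convergence is 1/2.

R = 1/2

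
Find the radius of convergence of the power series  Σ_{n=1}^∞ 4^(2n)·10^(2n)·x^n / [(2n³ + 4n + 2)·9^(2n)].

Ratio test: |a_{n+1}/a_n| = [(2n³ + 4n + 2)/(2(n+1)³ + 4(n+1) + 2)] · 16·100/81 → 1600/81 as n → ∞.
Thus R = 1/(1600/81) = 81/1600.

R = 81/1600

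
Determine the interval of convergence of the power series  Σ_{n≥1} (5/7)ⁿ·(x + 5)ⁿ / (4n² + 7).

The ratio of consecutive coefficients is [(4n² + 7)/(4(n+1)² + 7)] · 5/7 → 5/7.
Convergence for |x + 5| · 5/7 < 1, i.e. |x + 5| < 7/5. So R = 7/5.
At x = -18/5: the series is dominated by a constant times Σ 1/n², which converges (p = 2 > 1).
At x = -32/5: the series is dominated by a constant times Σ 1/n², which converges (p = 2 > 1).

[-32/5, -18/5]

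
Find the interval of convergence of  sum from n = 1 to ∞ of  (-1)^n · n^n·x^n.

{0}

Applying the root test, |a_n|^(1/n) = n → ∞.
The root grows without bound, so R = 0 (convergence only at x = 0).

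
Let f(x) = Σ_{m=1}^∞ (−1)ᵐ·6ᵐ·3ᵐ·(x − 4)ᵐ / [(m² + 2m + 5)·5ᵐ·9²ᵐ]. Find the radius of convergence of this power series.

Ratio test: |a_{m+1}/a_m| = [(m² + 2m + 5)/((m+1)² + 2(m+1) + 5)] · 6·3/(5·81) → 2/45 as m → ∞.
Hence the series converges for |x − 4| < 1/(2/45) = 45/2, so the radius of convergence is 45/2.

R = 45/2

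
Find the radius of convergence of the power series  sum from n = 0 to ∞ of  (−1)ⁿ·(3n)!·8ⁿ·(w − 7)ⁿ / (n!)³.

R = 1/216

The ratio of consecutive coefficients is (3n+1)·(3n+2)·(3n+3)/(n+1)³ · 8 → 216.
Hence the series converges for |w − 7| < 1/(216) = 1/216, so the radius of convergence is 1/216.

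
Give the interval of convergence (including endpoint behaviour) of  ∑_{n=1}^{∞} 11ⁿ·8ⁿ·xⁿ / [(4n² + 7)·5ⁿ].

Apply the ratio test: |a_{n+1}| / |a_n| = [(4n² + 7)/(4(n+1)² + 7)] · 11·8/5, which tends to 88/5 as n → ∞.
Convergence for |x| · 88/5 < 1, i.e. |x| < 5/88. So R = 5/88.
At x = 5/88: the terms are on the order of 1/n², so the series converges absolutely by comparison with the p-series (p = 2 > 1).
At x = -5/88: the series is dominated by a constant times Σ 1/n², which converges (p = 2 > 1).

[-5/88, 5/88]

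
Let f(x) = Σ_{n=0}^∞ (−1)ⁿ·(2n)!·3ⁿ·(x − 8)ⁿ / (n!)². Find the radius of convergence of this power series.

The ratio of consecutive coefficients is (2n+1)·(2n+2)/(n+1)² · 3 → 12.
Convergence for |x − 8| · 12 < 1, i.e. |x − 8| < 1/12. So R = 1/12.

R = 1/12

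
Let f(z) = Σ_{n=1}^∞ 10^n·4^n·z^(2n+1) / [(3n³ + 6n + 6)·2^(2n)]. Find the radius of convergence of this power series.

Apply the ratio test: |a_{n+1}| / |a_n| = [(3n³ + 6n + 6)/(3(n+1)³ + 6(n+1) + 6)] · 10·4/4, which tends to 10 as n → ∞.
Writing y = z², the series in y has radius 1/10, so |z| < √(1/10) and R = √10/10.

R = √10/10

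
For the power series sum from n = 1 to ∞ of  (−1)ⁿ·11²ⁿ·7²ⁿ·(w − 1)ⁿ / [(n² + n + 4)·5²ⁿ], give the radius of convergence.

The ratio of consecutive coefficients is [(n² + n + 4)/((n+1)² + (n+1) + 4)] · 121·49/25 → 5929/25.
Hence the series converges for |w − 1| < 1/(5929/25) = 25/5929, so the radius of convergence is 25/5929.

R = 25/5929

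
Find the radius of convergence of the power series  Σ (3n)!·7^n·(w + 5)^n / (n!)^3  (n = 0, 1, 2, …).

The ratio of consecutive coefficients is (3n+1)·(3n+2)·(3n+3)/(n+1)³ · 7 → 189.
Thus R = 1/(189) = 1/189.

R = 1/189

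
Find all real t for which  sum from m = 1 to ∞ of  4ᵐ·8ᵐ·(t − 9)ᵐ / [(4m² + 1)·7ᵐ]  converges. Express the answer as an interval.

[281/32, 295/32]

By the ratio test, |a_{m+1}/a_m| = [(4m² + 1)/(4(m+1)² + 1)] · 4·8/7 → 32/7.
The series converges when 32/7 · |t − 9| < 1, giving R = 7/32.
Endpoint t = 295/32: absolute convergence follows by limit comparison with Σ 1/m².
Endpoint t = 281/32: absolute convergence follows by limit comparison with Σ 1/m².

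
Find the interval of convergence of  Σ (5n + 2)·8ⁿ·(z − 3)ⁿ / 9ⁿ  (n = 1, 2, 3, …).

(15/8, 33/8)

By the ratio test, |a_{n+1}/a_n| = [(5(n+1) + 2)/(5n + 2)] · 8/9 → 8/9.
The series converges when 8/9 · |z − 3| < 1, giving R = 9/8.
Check z = 33/8: the n-th term does not approach 0; divergence by the term test.
When z = 15/8, the terms have absolute value of order n, which does not tend to 0, so the series diverges by the divergence test.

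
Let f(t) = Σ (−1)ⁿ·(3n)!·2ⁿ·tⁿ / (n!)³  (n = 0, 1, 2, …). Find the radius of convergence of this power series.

R = 1/54

By the ratio test, |a_{n+1}/a_n| = (3n+1)·(3n+2)·(3n+3)/(n+1)³ · 2 → 54.
Convergence for |t| · 54 < 1, i.e. |t| < 1/54. So R = 1/54.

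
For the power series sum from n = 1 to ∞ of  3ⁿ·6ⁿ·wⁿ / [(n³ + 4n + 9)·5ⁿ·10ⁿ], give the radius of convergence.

R = 25/9

The ratio of consecutive coefficients is [(n³ + 4n + 9)/((n+1)³ + 4(n+1) + 9)] · 3·6/(5·10) → 9/25.
The series converges when 9/25 · |w| < 1, giving R = 25/9.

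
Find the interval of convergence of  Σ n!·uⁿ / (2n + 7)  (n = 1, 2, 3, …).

Apply the ratio test: |a_{n+1}| / |a_n| = (n+1) · (2n + 7)/(2(n+1) + 7), which tends to ∞ as n → ∞.
The ratio grows without bound, so the series diverges whenever u ≠ 0; it converges only at u = 0. R = 0.

{0}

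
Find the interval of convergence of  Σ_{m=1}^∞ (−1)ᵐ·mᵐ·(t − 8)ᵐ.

Root test: |a_m|^(1/m) = m → ∞.
Since the m-th root of |a_m| is unbounded, the series converges only at t = 8; R = 0.

{8}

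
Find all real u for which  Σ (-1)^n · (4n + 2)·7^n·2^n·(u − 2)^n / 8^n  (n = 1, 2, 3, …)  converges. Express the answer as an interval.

By the ratio test, |a_{n+1}/a_n| = [(4(n+1) + 2)/(4n + 2)] · 7·2/8 → 7/4.
Convergence for |u − 2| · 7/4 < 1, i.e. |u − 2| < 4/7. So R = 4/7.
Endpoint u = 18/7: the terms have absolute value of order n, which does not tend to 0, so the series diverges by the divergence test.
When u = 10/7, the terms do not tend to 0, so the series diverges.

(10/7, 18/7)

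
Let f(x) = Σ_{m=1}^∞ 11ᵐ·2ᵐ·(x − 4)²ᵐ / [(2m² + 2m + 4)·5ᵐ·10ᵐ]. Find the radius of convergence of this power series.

R = 5√11/11

Apply the ratio test: |a_{m+1}| / |a_m| = [(2m² + 2m + 4)/(2(m+1)² + 2(m+1) + 4)] · 11·2/(5·10), which tends to 11/25 as m → ∞.
Successive powers of (x − 4) differ by 2, so the series converges when |x − 4|² · 11/25 < 1, i.e. |x − 4| < √(25/11). So R = 5√11/11.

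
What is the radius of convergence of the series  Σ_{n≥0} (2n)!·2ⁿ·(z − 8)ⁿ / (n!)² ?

The ratio of consecutive coefficients is (2n+1)·(2n+2)/(n+1)² · 2 → 8.
Convergence for |z − 8| · 8 < 1, i.e. |z − 8| < 1/8. So R = 1/8.

R = 1/8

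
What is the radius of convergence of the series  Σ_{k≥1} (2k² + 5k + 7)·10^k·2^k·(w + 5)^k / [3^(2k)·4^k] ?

R = 9/5

Ratio test: |a_{k+1}/a_k| = [(2(k+1)² + 5(k+1) + 7)/(2k² + 5k + 7)] · 10·2/(9·4) → 5/9 as k → ∞.
Convergence for |w + 5| · 5/9 < 1, i.e. |w + 5| < 9/5. So R = 9/5.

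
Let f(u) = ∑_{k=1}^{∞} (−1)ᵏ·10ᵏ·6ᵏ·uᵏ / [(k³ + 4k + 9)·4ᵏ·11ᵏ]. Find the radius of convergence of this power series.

The ratio of consecutive coefficients is [(k³ + 4k + 9)/((k+1)³ + 4(k+1) + 9)] · 10·6/(4·11) → 15/11.
Convergence for |u| · 15/11 < 1, i.e. |u| < 11/15. So R = 11/15.

R = 11/15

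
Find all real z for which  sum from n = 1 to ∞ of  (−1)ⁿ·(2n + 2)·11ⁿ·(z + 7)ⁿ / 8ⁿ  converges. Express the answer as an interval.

Ratio test: |a_{n+1}/a_n| = [(2(n+1) + 2)/(2n + 2)] · 11/8 → 11/8 as n → ∞.
Thus R = 1/(11/8) = 8/11.
Endpoint z = -69/11: the n-th term does not approach 0; divergence by the term test.
Check z = -85/11: the terms have absolute value of order n, which does not tend to 0, so the series diverges by the divergence test.

(-85/11, -69/11)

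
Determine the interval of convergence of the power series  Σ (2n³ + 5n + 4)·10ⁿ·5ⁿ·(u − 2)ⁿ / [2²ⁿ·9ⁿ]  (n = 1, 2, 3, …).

(32/25, 68/25)

The ratio of consecutive coefficients is [(2(n+1)³ + 5(n+1) + 4)/(2n³ + 5n + 4)] · 10·5/(4·9) → 25/18.
Convergence for |u − 2| · 25/18 < 1, i.e. |u − 2| < 18/25. So R = 18/25.
Endpoint u = 68/25: the terms have absolute value of order n³, which does not tend to 0, so the series diverges by the divergence test.
When u = 32/25, the n-th term does not approach 0; divergence by the term test.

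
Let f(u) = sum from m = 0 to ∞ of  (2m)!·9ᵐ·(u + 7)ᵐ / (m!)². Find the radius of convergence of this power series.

R = 1/36

Apply the ratio test: |a_{m+1}| / |a_m| = (2m+1)·(2m+2)/(m+1)² · 9, which tends to 36 as m → ∞.
Hence the series converges for |u + 7| < 1/(36) = 1/36, so the radius of convergence is 1/36.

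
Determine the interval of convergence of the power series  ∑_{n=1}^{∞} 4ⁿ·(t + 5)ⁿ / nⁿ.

Applying the root test, |a_n|^(1/n) = 4/n → 0.
Since the n-th root of |a_n| tends to 0, the series converges for all real t; R = ∞.

(−∞, ∞)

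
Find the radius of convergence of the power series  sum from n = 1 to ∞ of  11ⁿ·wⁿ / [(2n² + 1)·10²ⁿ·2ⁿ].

R = 200/11

By the ratio test, |a_{n+1}/a_n| = [(2n² + 1)/(2(n+1)² + 1)] · 11/(100·2) → 11/200.
Convergence for |w| · 11/200 < 1, i.e. |w| < 200/11. So R = 200/11.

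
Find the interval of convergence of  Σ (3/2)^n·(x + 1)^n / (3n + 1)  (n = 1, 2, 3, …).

[-5/3, -1/3)

The ratio of consecutive coefficients is [(3n + 1)/(3(n+1) + 1)] · 3/2 → 3/2.
The series converges when 3/2 · |x + 1| < 1, giving R = 2/3.
Endpoint x = -1/3: the terms behave like c/n; limit comparison with the harmonic series gives divergence.
Endpoint x = -5/3: an alternating series whose terms decrease to 0 in absolute value, so it converges by the Leibniz criterion.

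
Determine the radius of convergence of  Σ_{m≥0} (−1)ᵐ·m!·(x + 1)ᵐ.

By the ratio test, |a_{m+1}/a_m| = (m+1) → ∞.
Since the ratio → ∞, the series diverges for every x ≠ -1, and R = 0.

R = 0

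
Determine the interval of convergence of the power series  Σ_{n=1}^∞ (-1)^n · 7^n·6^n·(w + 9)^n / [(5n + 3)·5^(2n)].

(-403/42, -353/42]

Ratio test: |a_{n+1}/a_n| = [(5n + 3)/(5(n+1) + 3)] · 7·6/25 → 42/25 as n → ∞.
The series converges when 42/25 · |w + 9| < 1, giving R = 25/42.
At w = -353/42: convergence follows from the alternating series test (terms decrease monotonically to 0).
At w = -403/42: the terms behave like c/n; limit comparison with the harmonic series gives divergence.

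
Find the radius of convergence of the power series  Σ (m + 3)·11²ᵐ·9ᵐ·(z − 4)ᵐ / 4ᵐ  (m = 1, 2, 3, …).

R = 4/1089

By the ratio test, |a_{m+1}/a_m| = [((m+1) + 3)/(m + 3)] · 121·9/4 → 1089/4.
Thus R = 1/(1089/4) = 4/1089.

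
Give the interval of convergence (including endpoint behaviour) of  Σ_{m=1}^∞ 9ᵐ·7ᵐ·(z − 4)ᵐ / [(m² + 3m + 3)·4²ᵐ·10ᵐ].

The ratio of consecutive coefficients is [(m² + 3m + 3)/((m+1)² + 3(m+1) + 3)] · 9·7/(16·10) → 63/160.
The series converges when 63/160 · |z − 4| < 1, giving R = 160/63.
Check z = 412/63: absolute convergence follows by limit comparison with Σ 1/m².
Endpoint z = 92/63: the terms are on the order of 1/m², so the series converges absolutely by comparison with the p-series (p = 2 > 1).

[92/63, 412/63]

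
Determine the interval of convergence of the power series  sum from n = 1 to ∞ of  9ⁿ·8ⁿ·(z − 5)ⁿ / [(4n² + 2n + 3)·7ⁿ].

The ratio of consecutive coefficients is [(4n² + 2n + 3)/(4(n+1)² + 2(n+1) + 3)] · 9·8/7 → 72/7.
Convergence for |z − 5| · 72/7 < 1, i.e. |z − 5| < 7/72. So R = 7/72.
When z = 367/72, absolute convergence follows by limit comparison with Σ 1/n².
At z = 353/72: absolute convergence follows by limit comparison with Σ 1/n².

[353/72, 367/72]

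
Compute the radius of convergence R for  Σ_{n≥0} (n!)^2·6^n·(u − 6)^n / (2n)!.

The ratio of consecutive coefficients is (n+1)²/[(2n+1)·(2n+2)] · 6 → 3/2.
Convergence for |u − 6| · 3/2 < 1, i.e. |u − 6| < 2/3. So R = 2/3.

R = 2/3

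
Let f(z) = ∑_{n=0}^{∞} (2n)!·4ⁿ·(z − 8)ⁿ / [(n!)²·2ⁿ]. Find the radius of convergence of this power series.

Apply the ratio test: |a_{n+1}| / |a_n| = (2n+1)·(2n+2)/(n+1)² · 4/2, which tends to 8 as n → ∞.
Hence the series converges for |z − 8| < 1/(8) = 1/8, so the radius of convergence is 1/8.

R = 1/8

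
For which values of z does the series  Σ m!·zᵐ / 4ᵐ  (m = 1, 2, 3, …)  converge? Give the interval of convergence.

Ratio test: |a_{m+1}/a_m| = (m+1) · 1/4 → ∞ as m → ∞.
The terms grow without bound for any z ≠ 0, so R = 0 (convergence only at z = 0).

{0}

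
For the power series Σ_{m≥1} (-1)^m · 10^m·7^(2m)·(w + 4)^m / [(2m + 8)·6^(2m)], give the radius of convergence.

Apply the ratio test: |a_{m+1}| / |a_m| = [(2m + 8)/(2(m+1) + 8)] · 10·49/36, which tends to 245/18 as m → ∞.
Convergence for |w + 4| · 245/18 < 1, i.e. |w + 4| < 18/245. So R = 18/245.

R = 18/245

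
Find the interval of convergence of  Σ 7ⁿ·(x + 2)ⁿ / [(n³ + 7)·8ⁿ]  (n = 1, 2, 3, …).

The ratio of consecutive coefficients is [(n³ + 7)/((n+1)³ + 7)] · 7/8 → 7/8.
The series converges when 7/8 · |x + 2| < 1, giving R = 8/7.
Check x = -6/7: the terms are on the order of 1/n³, so the series converges absolutely by comparison with the p-series (p = 3 > 1).
At x = -22/7: the series is dominated by a constant times Σ 1/n³, which converges (p = 3 > 1).

[-22/7, -6/7]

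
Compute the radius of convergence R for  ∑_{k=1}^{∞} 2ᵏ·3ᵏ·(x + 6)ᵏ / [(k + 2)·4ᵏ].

R = 2/3

Apply the ratio test: |a_{k+1}| / |a_k| = [(k + 2)/((k+1) + 2)] · 2·3/4, which tends to 3/2 as k → ∞.
Hence the series converges for |x + 6| < 1/(3/2) = 2/3, so the radius of convergence is 2/3.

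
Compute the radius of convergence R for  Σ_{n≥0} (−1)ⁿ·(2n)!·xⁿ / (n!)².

Apply the ratio test: |a_{n+1}| / |a_n| = (2n+1)·(2n+2)/(n+1)², which tends to 4 as n → ∞.
Convergence for |x| · 4 < 1, i.e. |x| < 1/4. So R = 1/4.

R = 1/4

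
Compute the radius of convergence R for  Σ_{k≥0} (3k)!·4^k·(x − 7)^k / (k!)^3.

R = 1/108

The ratio of consecutive coefficients is (3k+1)·(3k+2)·(3k+3)/(k+1)³ · 4 → 108.
Thus R = 1/(108) = 1/108.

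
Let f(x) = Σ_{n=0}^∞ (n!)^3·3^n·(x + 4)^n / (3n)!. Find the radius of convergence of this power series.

By the ratio test, |a_{n+1}/a_n| = (n+1)³/[(3n+1)·(3n+2)·(3n+3)] · 3 → 1/9.
Convergence for |x + 4| · 1/9 < 1, i.e. |x + 4| < 9. So R = 9.

R = 9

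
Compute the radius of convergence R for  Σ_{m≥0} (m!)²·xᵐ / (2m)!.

The ratio of consecutive coefficients is (m+1)²/[(2m+1)·(2m+2)] → 1/4.
The series converges when 1/4 · |x| < 1, giving R = 4.

R = 4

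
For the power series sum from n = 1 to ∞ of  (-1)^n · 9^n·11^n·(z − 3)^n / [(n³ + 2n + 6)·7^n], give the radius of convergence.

R = 7/99

Ratio test: |a_{n+1}/a_n| = [(n³ + 2n + 6)/((n+1)³ + 2(n+1) + 6)] · 9·11/7 → 99/7 as n → ∞.
Hence the series converges for |z − 3| < 1/(99/7) = 7/99, so the radius of convergence is 7/99.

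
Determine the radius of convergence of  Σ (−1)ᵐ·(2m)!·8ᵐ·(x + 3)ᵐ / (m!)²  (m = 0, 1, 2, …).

R = 1/32

Apply the ratio test: |a_{m+1}| / |a_m| = (2m+1)·(2m+2)/(m+1)² · 8, which tends to 32 as m → ∞.
Thus R = 1/(32) = 1/32.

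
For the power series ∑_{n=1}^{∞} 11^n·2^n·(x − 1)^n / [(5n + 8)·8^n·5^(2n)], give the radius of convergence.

R = 100/11

By the ratio test, |a_{n+1}/a_n| = [(5n + 8)/(5(n+1) + 8)] · 11·2/(8·25) → 11/100.
Hence the series converges for |x − 1| < 1/(11/100) = 100/11, so the radius of convergence is 100/11.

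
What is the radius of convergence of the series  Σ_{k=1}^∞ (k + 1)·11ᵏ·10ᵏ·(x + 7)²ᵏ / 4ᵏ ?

R = √110/55

The ratio of consecutive coefficients is [((k+1) + 1)/(k + 1)] · 11·10/4 → 55/2.
Writing y = (x + 7)², the series in y has radius 2/55, so |x + 7| < √(2/55) and R = √110/55.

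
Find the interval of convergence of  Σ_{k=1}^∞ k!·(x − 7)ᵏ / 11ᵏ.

{7}

Apply the ratio test: |a_{k+1}| / |a_k| = (k+1) · 1/11, which tends to ∞ as k → ∞.
The ratio grows without bound, so the series diverges whenever (x − 7) ≠ 0; it converges only at x = 7. R = 0.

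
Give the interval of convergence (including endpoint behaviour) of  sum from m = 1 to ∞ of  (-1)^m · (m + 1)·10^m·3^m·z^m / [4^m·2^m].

By the ratio test, |a_{m+1}/a_m| = [((m+1) + 1)/(m + 1)] · 10·3/(4·2) → 15/4.
Hence the series converges for |z| < 1/(15/4) = 4/15, so the radius of convergence is 4/15.
Endpoint z = 4/15: the m-th term does not approach 0; divergence by the term test.
Check z = -4/15: the terms have absolute value of order m, which does not tend to 0, so the series diverges by the divergence test.

(-4/15, 4/15)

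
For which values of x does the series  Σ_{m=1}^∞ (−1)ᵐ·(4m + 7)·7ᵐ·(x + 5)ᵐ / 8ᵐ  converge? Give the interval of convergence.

By the ratio test, |a_{m+1}/a_m| = [(4(m+1) + 7)/(4m + 7)] · 7/8 → 7/8.
The series converges when 7/8 · |x + 5| < 1, giving R = 8/7.
At x = -27/7: the terms have absolute value of order m, which does not tend to 0, so the series diverges by the divergence test.
When x = -43/7, the terms have absolute value of order m, which does not tend to 0, so the series diverges by the divergence test.

(-43/7, -27/7)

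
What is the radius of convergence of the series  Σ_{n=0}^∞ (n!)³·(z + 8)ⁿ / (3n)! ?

R = 27

Ratio test: |a_{n+1}/a_n| = (n+1)³/[(3n+1)·(3n+2)·(3n+3)] → 1/27 as n → ∞.
Hence the series converges for |z + 8| < 1/(1/27) = 27, so the radius of convergence is 27.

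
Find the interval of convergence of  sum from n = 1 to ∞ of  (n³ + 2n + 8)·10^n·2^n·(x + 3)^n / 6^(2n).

(-24/5, -6/5)

The ratio of consecutive coefficients is [((n+1)³ + 2(n+1) + 8)/(n³ + 2n + 8)] · 10·2/36 → 5/9.
Thus R = 1/(5/9) = 9/5.
When x = -6/5, the terms have absolute value of order n³, which does not tend to 0, so the series diverges by the divergence test.
Check x = -24/5: the n-th term does not approach 0; divergence by the term test.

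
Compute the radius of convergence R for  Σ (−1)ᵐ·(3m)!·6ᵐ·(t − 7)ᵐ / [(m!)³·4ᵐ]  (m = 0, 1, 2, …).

Ratio test: |a_{m+1}/a_m| = (3m+1)·(3m+2)·(3m+3)/(m+1)³ · 6/4 → 81/2 as m → ∞.
Convergence for |t − 7| · 81/2 < 1, i.e. |t − 7| < 2/81. So R = 2/81.

R = 2/81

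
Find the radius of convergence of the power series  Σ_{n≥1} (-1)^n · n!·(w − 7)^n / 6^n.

R = 0

Apply the ratio test: |a_{n+1}| / |a_n| = (n+1) · 1/6, which tends to ∞ as n → ∞.
The terms grow without bound for any (w − 7) ≠ 0, so R = 0 (convergence only at w = 7).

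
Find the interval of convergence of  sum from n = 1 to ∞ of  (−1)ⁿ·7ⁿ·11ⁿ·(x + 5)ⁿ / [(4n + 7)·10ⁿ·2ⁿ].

(-405/77, -365/77]

Apply the ratio test: |a_{n+1}| / |a_n| = [(4n + 7)/(4(n+1) + 7)] · 7·11/(10·2), which tends to 77/20 as n → ∞.
Hence the series converges for |x + 5| < 1/(77/20) = 20/77, so the radius of convergence is 20/77.
Check x = -365/77: an alternating series whose terms decrease to 0 in absolute value, so it converges by the Leibniz criterion.
Endpoint x = -405/77: comparison with the harmonic series Σ 1/n shows the series diverges.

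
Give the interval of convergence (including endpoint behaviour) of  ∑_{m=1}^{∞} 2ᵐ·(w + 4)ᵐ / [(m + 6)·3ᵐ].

[-11/2, -5/2)

The ratio of consecutive coefficients is [(m + 6)/((m+1) + 6)] · 2/3 → 2/3.
The series converges when 2/3 · |w + 4| < 1, giving R = 3/2.
When w = -5/2, comparison with the harmonic series Σ 1/m shows the series diverges.
Check w = -11/2: an alternating series whose terms decrease to 0 in absolute value, so it converges by the Leibniz criterion.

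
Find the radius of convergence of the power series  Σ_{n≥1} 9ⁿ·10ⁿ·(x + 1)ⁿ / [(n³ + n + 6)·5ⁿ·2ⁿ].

The ratio of consecutive coefficients is [(n³ + n + 6)/((n+1)³ + (n+1) + 6)] · 9·10/(5·2) → 9.
Convergence for |x + 1| · 9 < 1, i.e. |x + 1| < 1/9. So R = 1/9.

R = 1/9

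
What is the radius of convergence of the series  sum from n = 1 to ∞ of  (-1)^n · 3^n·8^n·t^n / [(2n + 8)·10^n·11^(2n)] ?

R = 605/12

Ratio test: |a_{n+1}/a_n| = [(2n + 8)/(2(n+1) + 8)] · 3·8/(10·121) → 12/605 as n → ∞.
Convergence for |t| · 12/605 < 1, i.e. |t| < 605/12. So R = 605/12.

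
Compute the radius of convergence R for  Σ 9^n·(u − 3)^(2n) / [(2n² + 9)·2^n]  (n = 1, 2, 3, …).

R = √2/3

Apply the ratio test: |a_{n+1}| / |a_n| = [(2n² + 9)/(2(n+1)² + 9)] · 9/2, which tends to 9/2 as n → ∞.
Since the exponent of (u − 3) increases by 2 each term, convergence requires |u − 3|² < 2/9, hence R = √2/3.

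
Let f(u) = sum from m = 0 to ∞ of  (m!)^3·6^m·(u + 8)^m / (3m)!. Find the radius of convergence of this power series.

R = 9/2

Ratio test: |a_{m+1}/a_m| = (m+1)³/[(3m+1)·(3m+2)·(3m+3)] · 6 → 2/9 as m → ∞.
The series converges when 2/9 · |u + 8| < 1, giving R = 9/2.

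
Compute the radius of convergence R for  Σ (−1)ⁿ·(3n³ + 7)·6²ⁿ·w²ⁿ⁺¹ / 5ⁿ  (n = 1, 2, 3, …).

R = √5/6

Ratio test: |a_{n+1}/a_n| = [(3(n+1)³ + 7)/(3n³ + 7)] · 36/5 → 36/5 as n → ∞.
Writing y = w², the series in y has radius 5/36, so |w| < √(5/36) and R = √5/6.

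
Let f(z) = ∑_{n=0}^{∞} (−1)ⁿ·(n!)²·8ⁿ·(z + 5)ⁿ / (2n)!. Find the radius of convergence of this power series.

R = 1/2

The ratio of consecutive coefficients is (n+1)²/[(2n+1)·(2n+2)] · 8 → 2.
Hence the series converges for |z + 5| < 1/(2) = 1/2, so the radius of convergence is 1/2.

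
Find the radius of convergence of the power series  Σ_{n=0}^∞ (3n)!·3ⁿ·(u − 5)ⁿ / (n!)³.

By the ratio test, |a_{n+1}/a_n| = (3n+1)·(3n+2)·(3n+3)/(n+1)³ · 3 → 81.
The series converges when 81 · |u − 5| < 1, giving R = 1/81.

R = 1/81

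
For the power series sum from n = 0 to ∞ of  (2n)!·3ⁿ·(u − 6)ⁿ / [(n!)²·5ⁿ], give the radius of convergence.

The ratio of consecutive coefficients is (2n+1)·(2n+2)/(n+1)² · 3/5 → 12/5.
Convergence for |u − 6| · 12/5 < 1, i.e. |u − 6| < 5/12. So R = 5/12.

R = 5/12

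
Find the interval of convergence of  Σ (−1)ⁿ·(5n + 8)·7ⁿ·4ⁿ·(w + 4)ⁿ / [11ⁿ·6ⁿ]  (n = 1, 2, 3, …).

Ratio test: |a_{n+1}/a_n| = [(5(n+1) + 8)/(5n + 8)] · 7·4/(11·6) → 14/33 as n → ∞.
Thus R = 1/(14/33) = 33/14.
At w = -23/14: the terms do not tend to 0, so the series diverges.
When w = -89/14, the terms do not tend to 0, so the series diverges.

(-89/14, -23/14)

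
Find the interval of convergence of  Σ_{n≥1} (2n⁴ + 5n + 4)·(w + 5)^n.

(-6, -4)

The ratio of consecutive coefficients is (2(n+1)⁴ + 5(n+1) + 4)/(2n⁴ + 5n + 4) → 1.
Convergence for |w + 5| < 1, so R = 1.
Check w = -4: the terms do not tend to 0, so the series diverges.
At w = -6: the n-th term does not approach 0; divergence by the term test.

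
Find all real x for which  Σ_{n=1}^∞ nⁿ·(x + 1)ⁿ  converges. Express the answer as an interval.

{-1}

Root test: |a_n|^(1/n) = n → ∞.
The root grows without bound, so R = 0 (convergence only at x = -1).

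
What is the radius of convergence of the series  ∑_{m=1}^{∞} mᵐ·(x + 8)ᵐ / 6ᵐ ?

R = 0

Root test: |a_m|^(1/m) = m/6 → ∞.
Since the m-th root of |a_m| is unbounded, the series converges only at x = -8; R = 0.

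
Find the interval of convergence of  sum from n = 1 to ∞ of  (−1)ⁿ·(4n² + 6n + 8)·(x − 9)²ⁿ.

(8, 10)

Apply the ratio test: |a_{n+1}| / |a_n| = (4(n+1)² + 6(n+1) + 8)/(4n² + 6n + 8), which tends to 1 as n → ∞.
Successive powers of (x − 9) differ by 2, so the series converges when |x − 9|² · 1 < 1, i.e. |x − 9| < √(1) = 1. So R = 1.
When x = 10, the terms have absolute value of order n², which does not tend to 0, so the series diverges by the divergence test.
When x = 8, the terms do not tend to 0, so the series diverges.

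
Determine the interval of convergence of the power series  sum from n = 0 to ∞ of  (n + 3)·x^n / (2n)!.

(−∞, ∞)

Apply the ratio test: |a_{n+1}| / |a_n| = ((n+1) + 3)/(n + 3) · 1/[(2n+1)·(2n+2)], which tends to 0 as n → ∞.
The limit is 0, so the series converges for all x; R = ∞.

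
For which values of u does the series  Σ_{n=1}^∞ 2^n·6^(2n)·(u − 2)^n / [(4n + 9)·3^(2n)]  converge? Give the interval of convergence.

[15/8, 17/8)

Ratio test: |a_{n+1}/a_n| = [(4n + 9)/(4(n+1) + 9)] · 2·36/9 → 8 as n → ∞.
Hence the series converges for |u − 2| < 1/(8) = 1/8, so the radius of convergence is 1/8.
Endpoint u = 17/8: comparison with the harmonic series Σ 1/n shows the series diverges.
When u = 15/8, convergence follows from the alternating series test (terms decrease monotonically to 0).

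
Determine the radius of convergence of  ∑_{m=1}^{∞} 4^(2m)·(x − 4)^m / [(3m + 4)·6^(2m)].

Ratio test: |a_{m+1}/a_m| = [(3m + 4)/(3(m+1) + 4)] · 16/36 → 4/9 as m → ∞.
Thus R = 1/(4/9) = 9/4.

R = 9/4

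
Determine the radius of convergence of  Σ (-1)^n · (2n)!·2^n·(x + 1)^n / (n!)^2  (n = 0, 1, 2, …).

The ratio of consecutive coefficients is (2n+1)·(2n+2)/(n+1)² · 2 → 8.
Convergence for |x + 1| · 8 < 1, i.e. |x + 1| < 1/8. So R = 1/8.

R = 1/8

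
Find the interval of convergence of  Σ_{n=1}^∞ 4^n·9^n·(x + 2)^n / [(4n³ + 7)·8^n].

Apply the ratio test: |a_{n+1}| / |a_n| = [(4n³ + 7)/(4(n+1)³ + 7)] · 4·9/8, which tends to 9/2 as n → ∞.
Thus R = 1/(9/2) = 2/9.
Check x = -16/9: the terms are on the order of 1/n³, so the series converges absolutely by comparison with the p-series (p = 3 > 1).
When x = -20/9, absolute convergence follows by limit comparison with Σ 1/n³.

[-20/9, -16/9]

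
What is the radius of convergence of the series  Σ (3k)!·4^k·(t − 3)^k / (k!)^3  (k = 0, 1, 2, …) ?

By the ratio test, |a_{k+1}/a_k| = (3k+1)·(3k+2)·(3k+3)/(k+1)³ · 4 → 108.
Convergence for |t − 3| · 108 < 1, i.e. |t − 3| < 1/108. So R = 1/108.

R = 1/108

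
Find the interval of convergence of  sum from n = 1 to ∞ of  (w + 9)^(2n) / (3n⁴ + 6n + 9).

Apply the ratio test: |a_{n+1}| / |a_n| = (3n⁴ + 6n + 9)/(3(n+1)⁴ + 6(n+1) + 9), which tends to 1 as n → ∞.
Successive powers of (w + 9) differ by 2, so the series converges when |w + 9|² · 1 < 1, i.e. |w + 9| < √(1) = 1. So R = 1.
When w = -8, absolute convergence follows by limit comparison with Σ 1/n⁴.
Endpoint w = -10: the terms are on the order of 1/n⁴, so the series converges absolutely by comparison with the p-series (p = 4 > 1).

[-10, -8]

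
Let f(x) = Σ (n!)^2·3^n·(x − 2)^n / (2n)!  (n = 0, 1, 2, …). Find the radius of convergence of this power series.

By the ratio test, |a_{n+1}/a_n| = (n+1)²/[(2n+1)·(2n+2)] · 3 → 3/4.
Thus R = 1/(3/4) = 4/3.

R = 4/3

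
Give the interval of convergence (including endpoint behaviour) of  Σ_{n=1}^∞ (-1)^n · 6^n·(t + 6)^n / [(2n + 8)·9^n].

Apply the ratio test: |a_{n+1}| / |a_n| = [(2n + 8)/(2(n+1) + 8)] · 6/9, which tends to 2/3 as n → ∞.
Hence the series converges for |t + 6| < 1/(2/3) = 3/2, so the radius of convergence is 3/2.
When t = -9/2, an alternating series whose terms decrease to 0 in absolute value, so it converges by the Leibniz criterion.
When t = -15/2, comparison with the harmonic series Σ 1/n shows the series diverges.

(-15/2, -9/2]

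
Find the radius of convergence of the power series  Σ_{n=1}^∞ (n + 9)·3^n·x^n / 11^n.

R = 11/3

By the ratio test, |a_{n+1}/a_n| = [((n+1) + 9)/(n + 9)] · 3/11 → 3/11.
Convergence for |x| · 3/11 < 1, i.e. |x| < 11/3. So R = 11/3.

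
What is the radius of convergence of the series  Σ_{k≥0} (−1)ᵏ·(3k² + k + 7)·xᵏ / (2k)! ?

By the ratio test, |a_{k+1}/a_k| = (3(k+1)² + (k+1) + 7)/(3k² + k + 7) · 1/[(2k+1)·(2k+2)] → 0.
The ratio tends to 0 regardless of x, hence R = ∞.

R = ∞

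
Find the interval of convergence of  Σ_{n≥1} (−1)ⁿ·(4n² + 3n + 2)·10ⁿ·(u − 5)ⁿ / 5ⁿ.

The ratio of consecutive coefficients is [(4(n+1)² + 3(n+1) + 2)/(4n² + 3n + 2)] · 10/5 → 2.
Thus R = 1/(2) = 1/2.
When u = 11/2, the terms have absolute value of order n², which does not tend to 0, so the series diverges by the divergence test.
At u = 9/2: the terms have absolute value of order n², which does not tend to 0, so the series diverges by the divergence test.

(9/2, 11/2)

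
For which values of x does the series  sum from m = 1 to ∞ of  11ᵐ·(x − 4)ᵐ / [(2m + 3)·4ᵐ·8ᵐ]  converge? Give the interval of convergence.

[12/11, 76/11)

The ratio of consecutive coefficients is [(2m + 3)/(2(m+1) + 3)] · 11/(4·8) → 11/32.
Thus R = 1/(11/32) = 32/11.
Endpoint x = 76/11: comparison with the harmonic series Σ 1/m shows the series diverges.
Check x = 12/11: an alternating series whose terms decrease to 0 in absolute value, so it converges by the Leibniz criterion.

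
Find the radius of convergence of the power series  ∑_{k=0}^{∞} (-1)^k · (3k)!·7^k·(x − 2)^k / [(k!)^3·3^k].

R = 1/63

Apply the ratio test: |a_{k+1}| / |a_k| = (3k+1)·(3k+2)·(3k+3)/(k+1)³ · 7/3, which tends to 63 as k → ∞.
The series converges when 63 · |x − 2| < 1, giving R = 1/63.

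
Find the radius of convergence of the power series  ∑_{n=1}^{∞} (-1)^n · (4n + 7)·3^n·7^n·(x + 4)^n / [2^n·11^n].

R = 22/21

Ratio test: |a_{n+1}/a_n| = [(4(n+1) + 7)/(4n + 7)] · 3·7/(2·11) → 21/22 as n → ∞.
Hence the series converges for |x + 4| < 1/(21/22) = 22/21, so the radius of convergence is 22/21.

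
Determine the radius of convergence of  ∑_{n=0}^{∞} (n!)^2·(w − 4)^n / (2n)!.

By the ratio test, |a_{n+1}/a_n| = (n+1)²/[(2n+1)·(2n+2)] → 1/4.
Thus R = 1/(1/4) = 4.

R = 4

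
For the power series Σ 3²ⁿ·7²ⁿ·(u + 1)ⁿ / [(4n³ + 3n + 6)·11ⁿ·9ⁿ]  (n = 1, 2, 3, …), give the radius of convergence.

R = 11/49

Ratio test: |a_{n+1}/a_n| = [(4n³ + 3n + 6)/(4(n+1)³ + 3(n+1) + 6)] · 9·49/(11·9) → 49/11 as n → ∞.
Thus R = 1/(49/11) = 11/49.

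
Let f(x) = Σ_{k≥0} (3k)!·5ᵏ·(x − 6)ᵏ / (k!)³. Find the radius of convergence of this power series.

By the ratio test, |a_{k+1}/a_k| = (3k+1)·(3k+2)·(3k+3)/(k+1)³ · 5 → 135.
Convergence for |x − 6| · 135 < 1, i.e. |x − 6| < 1/135. So R = 1/135.

R = 1/135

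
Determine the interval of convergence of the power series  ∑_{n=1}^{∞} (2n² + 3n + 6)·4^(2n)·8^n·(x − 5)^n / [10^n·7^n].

(285/64, 355/64)

Ratio test: |a_{n+1}/a_n| = [(2(n+1)² + 3(n+1) + 6)/(2n² + 3n + 6)] · 16·8/(10·7) → 64/35 as n → ∞.
Hence the series converges for |x − 5| < 1/(64/35) = 35/64, so the radius of convergence is 35/64.
Check x = 355/64: the terms have absolute value of order n², which does not tend to 0, so the series diverges by the divergence test.
At x = 285/64: the n-th term does not approach 0; divergence by the term test.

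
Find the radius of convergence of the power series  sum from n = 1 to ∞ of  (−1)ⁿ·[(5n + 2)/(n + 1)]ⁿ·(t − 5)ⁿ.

R = 1/5

By the Cauchy root test, |a_n|^(1/n) = (5n + 2)/(n + 1) → 5.
Hence the series converges for |t − 5| < 1/(5) = 1/5, so the radius of convergence is 1/5.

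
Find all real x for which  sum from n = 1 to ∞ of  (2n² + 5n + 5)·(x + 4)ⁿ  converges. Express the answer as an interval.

(-5, -3)

By the ratio test, |a_{n+1}/a_n| = (2(n+1)² + 5(n+1) + 5)/(2n² + 5n + 5) → 1.
So the series converges when |x + 4| < 1 and diverges when |x + 4| > 1; R = 1.
At x = -3: the terms do not tend to 0, so the series diverges.
Check x = -5: the terms do not tend to 0, so the series diverges.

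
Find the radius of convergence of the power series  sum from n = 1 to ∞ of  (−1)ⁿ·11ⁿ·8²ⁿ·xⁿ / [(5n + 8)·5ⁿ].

R = 5/704

Ratio test: |a_{n+1}/a_n| = [(5n + 8)/(5(n+1) + 8)] · 11·64/5 → 704/5 as n → ∞.
The series converges when 704/5 · |x| < 1, giving R = 5/704.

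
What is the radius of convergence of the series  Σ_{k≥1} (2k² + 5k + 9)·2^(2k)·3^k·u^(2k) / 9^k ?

R = √3/2

The ratio of consecutive coefficients is [(2(k+1)² + 5(k+1) + 9)/(2k² + 5k + 9)] · 4·3/9 → 4/3.
Since the exponent of u increases by 2 each term, convergence requires |u|² < 3/4, hence R = √3/2.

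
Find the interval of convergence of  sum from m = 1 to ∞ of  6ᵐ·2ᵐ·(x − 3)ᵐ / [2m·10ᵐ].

[13/6, 23/6)

Ratio test: |a_{m+1}/a_m| = [2m/2(m+1)] · 6·2/10 → 6/5 as m → ∞.
Hence the series converges for |x − 3| < 1/(6/5) = 5/6, so the radius of convergence is 5/6.
When x = 23/6, the terms are asymptotic to a nonzero constant times 1/m, so the series diverges by limit comparison with Σ 1/m.
Check x = 13/6: convergence follows from the alternating series test (terms decrease monotonically to 0).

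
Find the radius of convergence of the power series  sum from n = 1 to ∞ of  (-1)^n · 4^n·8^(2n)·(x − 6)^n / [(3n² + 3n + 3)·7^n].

R = 7/256

Ratio test: |a_{n+1}/a_n| = [(3n² + 3n + 3)/(3(n+1)² + 3(n+1) + 3)] · 4·64/7 → 256/7 as n → ∞.
Thus R = 1/(256/7) = 7/256.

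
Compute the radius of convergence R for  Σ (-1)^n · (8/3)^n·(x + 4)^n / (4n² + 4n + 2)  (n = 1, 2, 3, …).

Ratio test: |a_{n+1}/a_n| = [(4n² + 4n + 2)/(4(n+1)² + 4(n+1) + 2)] · 8/3 → 8/3 as n → ∞.
Hence the series converges for |x + 4| < 1/(8/3) = 3/8, so the radius of convergence is 3/8.

R = 3/8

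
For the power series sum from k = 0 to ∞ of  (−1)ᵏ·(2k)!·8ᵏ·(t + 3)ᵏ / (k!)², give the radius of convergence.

Apply the ratio test: |a_{k+1}| / |a_k| = (2k+1)·(2k+2)/(k+1)² · 8, which tends to 32 as k → ∞.
Thus R = 1/(32) = 1/32.

R = 1/32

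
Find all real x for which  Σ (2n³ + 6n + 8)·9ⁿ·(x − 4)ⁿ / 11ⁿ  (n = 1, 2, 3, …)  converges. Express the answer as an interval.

(25/9, 47/9)

Ratio test: |a_{n+1}/a_n| = [(2(n+1)³ + 6(n+1) + 8)/(2n³ + 6n + 8)] · 9/11 → 9/11 as n → ∞.
The series converges when 9/11 · |x − 4| < 1, giving R = 11/9.
Check x = 47/9: the n-th term does not approach 0; divergence by the term test.
Endpoint x = 25/9: the terms do not tend to 0, so the series diverges.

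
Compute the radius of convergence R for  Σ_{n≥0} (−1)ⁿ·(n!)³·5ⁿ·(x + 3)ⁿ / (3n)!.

Apply the ratio test: |a_{n+1}| / |a_n| = (n+1)³/[(3n+1)·(3n+2)·(3n+3)] · 5, which tends to 5/27 as n → ∞.
Hence the series converges for |x + 3| < 1/(5/27) = 27/5, so the radius of convergence is 27/5.

R = 27/5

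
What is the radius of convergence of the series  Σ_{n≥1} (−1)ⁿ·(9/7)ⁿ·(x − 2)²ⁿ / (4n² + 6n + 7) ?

R = √7/3

The ratio of consecutive coefficients is [(4n² + 6n + 7)/(4(n+1)² + 6(n+1) + 7)] · 9/7 → 9/7.
Writing y = (x − 2)², the series in y has radius 7/9, so |x − 2| < √(7/9) and R = √7/3.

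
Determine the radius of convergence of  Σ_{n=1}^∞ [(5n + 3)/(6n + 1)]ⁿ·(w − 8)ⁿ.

R = 6/5

Root test: |a_n|^(1/n) = (5n + 3)/(6n + 1) → 5/6.
The series converges when 5/6 · |w − 8| < 1, giving R = 6/5.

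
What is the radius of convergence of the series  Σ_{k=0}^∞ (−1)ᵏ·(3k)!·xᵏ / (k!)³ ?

R = 1/27

Ratio test: |a_{k+1}/a_k| = (3k+1)·(3k+2)·(3k+3)/(k+1)³ → 27 as k → ∞.
Hence the series converges for |x| < 1/(27) = 1/27, so the radius of convergence is 1/27.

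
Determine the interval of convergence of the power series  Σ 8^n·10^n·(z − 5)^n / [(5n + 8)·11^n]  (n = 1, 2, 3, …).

The ratio of consecutive coefficients is [(5n + 8)/(5(n+1) + 8)] · 8·10/11 → 80/11.
Hence the series converges for |z − 5| < 1/(80/11) = 11/80, so the radius of convergence is 11/80.
At z = 411/80: the terms behave like c/n; limit comparison with the harmonic series gives divergence.
When z = 389/80, an alternating series whose terms decrease to 0 in absolute value, so it converges by the Leibniz criterion.

[389/80, 411/80)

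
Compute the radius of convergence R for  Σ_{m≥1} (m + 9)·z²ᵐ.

Ratio test: |a_{m+1}/a_m| = ((m+1) + 9)/(m + 9) → 1 as m → ∞.
Since the exponent of z increases by 2 each term, convergence requires |z|² < 1, hence R = 1.

R = 1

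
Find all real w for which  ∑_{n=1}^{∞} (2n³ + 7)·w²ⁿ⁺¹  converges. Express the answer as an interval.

(-1, 1)

By the ratio test, |a_{n+1}/a_n| = (2(n+1)³ + 7)/(2n³ + 7) → 1.
Successive powers of w differ by 2, so the series converges when |w|² · 1 < 1, i.e. |w| < √(1) = 1. So R = 1.
Endpoint w = 1: the n-th term does not approach 0; divergence by the term test.
Endpoint w = -1: the n-th term does not approach 0; divergence by the term test.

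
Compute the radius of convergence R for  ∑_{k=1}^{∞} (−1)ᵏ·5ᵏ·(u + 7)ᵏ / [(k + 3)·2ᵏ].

R = 2/5

By the ratio test, |a_{k+1}/a_k| = [(k + 3)/((k+1) + 3)] · 5/2 → 5/2.
Hence the series converges for |u + 7| < 1/(5/2) = 2/5, so the radius of convergence is 2/5.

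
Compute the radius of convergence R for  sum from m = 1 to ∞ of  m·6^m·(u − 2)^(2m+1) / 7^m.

R = √42/6

Ratio test: |a_{m+1}/a_m| = [(m+1)/m] · 6/7 → 6/7 as m → ∞.
Successive powers of (u − 2) differ by 2, so the series converges when |u − 2|² · 6/7 < 1, i.e. |u − 2| < √(7/6). So R = √42/6.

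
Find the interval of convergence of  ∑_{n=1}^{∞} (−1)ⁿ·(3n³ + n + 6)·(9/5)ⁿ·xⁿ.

Ratio test: |a_{n+1}/a_n| = [(3(n+1)³ + (n+1) + 6)/(3n³ + n + 6)] · 9/5 → 9/5 as n → ∞.
Hence the series converges for |x| < 1/(9/5) = 5/9, so the radius of convergence is 5/9.
Check x = 5/9: the n-th term does not approach 0; divergence by the term test.
Endpoint x = -5/9: the n-th term does not approach 0; divergence by the term test.

(-5/9, 5/9)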